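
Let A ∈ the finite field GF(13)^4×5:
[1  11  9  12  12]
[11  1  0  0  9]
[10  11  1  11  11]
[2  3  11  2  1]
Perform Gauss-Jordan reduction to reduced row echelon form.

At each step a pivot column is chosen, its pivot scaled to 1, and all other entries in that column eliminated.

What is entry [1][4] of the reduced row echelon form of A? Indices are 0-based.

M[1][4] = 8

[1] R0 /= 1  ⇒  (1, 11, 9, 12, 12)
     R1 -= 11·R0  ⇒  (0, 10, 5, 11, 7)
     R2 -= 10·R0  ⇒  (0, 5, 2, 8, 8)
     R3 -= 2·R0  ⇒  (0, 7, 6, 4, 3)
[2] R1 /= 10  ⇒  (0, 1, 7, 5, 2)
     R0 -= 11·R1  ⇒  (1, 0, 10, 9, 3)
     R2 -= 5·R1  ⇒  (0, 0, 6, 9, 11)
     R3 -= 7·R1  ⇒  (0, 0, 9, 8, 2)
[3] R2 /= 6  ⇒  (0, 0, 1, 8, 4)
     R0 -= 10·R2  ⇒  (1, 0, 0, 7, 2)
     R1 -= 7·R2  ⇒  (0, 1, 0, 1, 0)
     R3 -= 9·R2  ⇒  (0, 0, 0, 1, 5)
[4] R3 /= 1  ⇒  (0, 0, 0, 1, 5)
     R0 -= 7·R3  ⇒  (1, 0, 0, 0, 6)
     R1 -= 1·R3  ⇒  (0, 1, 0, 0, 8)
     R2 -= 8·R3  ⇒  (0, 0, 1, 0, 3)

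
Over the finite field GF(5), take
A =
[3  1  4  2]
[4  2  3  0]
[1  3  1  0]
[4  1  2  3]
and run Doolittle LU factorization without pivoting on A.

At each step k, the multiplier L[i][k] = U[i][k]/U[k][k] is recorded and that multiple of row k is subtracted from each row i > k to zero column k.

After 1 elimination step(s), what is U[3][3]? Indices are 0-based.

U[3][3] = 2

[col 0] pivot 3
  R1 -= 3*R0 → (0, 4, 1, 4)  (L[1][0] := 3)
  R2 -= 2*R0 → (0, 1, 3, 1)  (L[2][0] := 2)
  R3 -= 3*R0 → (0, 3, 0, 2)  (L[3][0] := 3)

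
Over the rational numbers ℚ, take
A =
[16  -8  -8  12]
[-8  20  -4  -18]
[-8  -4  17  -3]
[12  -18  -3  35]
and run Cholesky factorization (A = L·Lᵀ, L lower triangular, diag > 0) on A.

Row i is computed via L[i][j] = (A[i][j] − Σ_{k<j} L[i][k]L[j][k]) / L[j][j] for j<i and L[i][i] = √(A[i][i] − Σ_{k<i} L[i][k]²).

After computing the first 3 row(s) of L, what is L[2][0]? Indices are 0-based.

L[2][0] = -2

Step 1: L[0][0] = √(16) = 4.
  L[1][0] = (-8) / L[0][0] = -2.
Step 2: L[1][1] = √(16) = 4.
  L[2][0] = (-8) / L[0][0] = -2.
  L[2][1] = (-8) / L[1][1] = -2.
Step 3: L[2][2] = √(9) = 3.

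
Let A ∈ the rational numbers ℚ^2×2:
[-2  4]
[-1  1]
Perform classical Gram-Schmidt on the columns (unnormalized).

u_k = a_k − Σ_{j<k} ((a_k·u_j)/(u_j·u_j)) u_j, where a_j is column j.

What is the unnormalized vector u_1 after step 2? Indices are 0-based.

u_1 = (2/5, -4/5)

Step 1: u_0 = a_0 = (-2, -1).
Step 2: u_1 = a_1 − (-9/5)·u_0 = (2/5, -4/5).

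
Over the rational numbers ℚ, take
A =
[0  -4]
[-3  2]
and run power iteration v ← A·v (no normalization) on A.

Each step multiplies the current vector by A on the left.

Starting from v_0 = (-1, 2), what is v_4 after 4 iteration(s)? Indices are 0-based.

v_4 = (-640, 776)

v_0 = (-1, 2).
v_1 = A·v_0 = (-8, 7).
v_2 = A·v_1 = (-28, 38).
v_3 = A·v_2 = (-152, 160).
v_4 = A·v_3 = (-640, 776).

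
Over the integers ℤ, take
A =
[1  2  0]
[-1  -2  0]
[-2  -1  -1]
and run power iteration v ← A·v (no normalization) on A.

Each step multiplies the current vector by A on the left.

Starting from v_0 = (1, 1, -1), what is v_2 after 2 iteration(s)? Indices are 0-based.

v_2 = (-3, 3, -1)

v_0 = (1, 1, -1).
v_1 = A·v_0 = (3, -3, -2).
v_2 = A·v_1 = (-3, 3, -1).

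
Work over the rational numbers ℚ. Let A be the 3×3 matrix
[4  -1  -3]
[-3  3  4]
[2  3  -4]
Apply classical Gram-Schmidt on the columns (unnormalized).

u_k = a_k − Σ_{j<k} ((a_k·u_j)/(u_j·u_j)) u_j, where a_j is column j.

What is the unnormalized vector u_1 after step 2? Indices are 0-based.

Step 1: u_0 = a_0 = (4, -3, 2).
Step 2: u_1 = a_1 − (-7/29)·u_0 = (-1/29, 66/29, 101/29).

u_1 = (-1/29, 66/29, 101/29)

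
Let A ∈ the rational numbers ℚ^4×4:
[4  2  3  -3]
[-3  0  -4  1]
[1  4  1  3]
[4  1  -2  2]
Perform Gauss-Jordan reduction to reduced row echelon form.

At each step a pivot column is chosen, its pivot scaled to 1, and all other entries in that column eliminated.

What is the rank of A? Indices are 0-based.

[1] R0 /= 4  ⇒  (1, 1/2, 3/4, -3/4)
     R1 -= -3·R0  ⇒  (0, 3/2, -7/4, -5/4)
     R2 -= 1·R0  ⇒  (0, 7/2, 1/4, 15/4)
     R3 -= 4·R0  ⇒  (0, -1, -5, 5)
[2] R1 /= 3/2  ⇒  (0, 1, -7/6, -5/6)
     R0 -= 1/2·R1  ⇒  (1, 0, 4/3, -1/3)
     R2 -= 7/2·R1  ⇒  (0, 0, 13/3, 20/3)
     R3 -= -1·R1  ⇒  (0, 0, -37/6, 25/6)
[3] R2 /= 13/3  ⇒  (0, 0, 1, 20/13)
     R0 -= 4/3·R2  ⇒  (1, 0, 0, -31/13)
     R1 -= -7/6·R2  ⇒  (0, 1, 0, 25/26)
     R3 -= -37/6·R2  ⇒  (0, 0, 0, 355/26)
[4] R3 /= 355/26  ⇒  (0, 0, 0, 1)
     R0 -= -31/13·R3  ⇒  (1, 0, 0, 0)
     R1 -= 25/26·R3  ⇒  (0, 1, 0, 0)
     R2 -= 20/13·R3  ⇒  (0, 0, 1, 0)

rank = 4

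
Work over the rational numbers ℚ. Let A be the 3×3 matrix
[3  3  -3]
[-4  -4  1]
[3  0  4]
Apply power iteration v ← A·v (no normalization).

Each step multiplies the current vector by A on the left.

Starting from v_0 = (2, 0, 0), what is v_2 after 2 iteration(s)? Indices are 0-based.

v_0 = (2, 0, 0).
v_1 = A·v_0 = (6, -8, 6).
v_2 = A·v_1 = (-24, 14, 42).

v_2 = (-24, 14, 42)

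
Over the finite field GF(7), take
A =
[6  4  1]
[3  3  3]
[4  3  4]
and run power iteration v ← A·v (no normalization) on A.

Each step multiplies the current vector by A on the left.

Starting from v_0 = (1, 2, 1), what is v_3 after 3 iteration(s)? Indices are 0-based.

v_3 = (2, 0, 3)

v_0 = (1, 2, 1).
v_1 = A·v_0 = (1, 5, 0).
v_2 = A·v_1 = (5, 4, 5).
v_3 = A·v_2 = (2, 0, 3).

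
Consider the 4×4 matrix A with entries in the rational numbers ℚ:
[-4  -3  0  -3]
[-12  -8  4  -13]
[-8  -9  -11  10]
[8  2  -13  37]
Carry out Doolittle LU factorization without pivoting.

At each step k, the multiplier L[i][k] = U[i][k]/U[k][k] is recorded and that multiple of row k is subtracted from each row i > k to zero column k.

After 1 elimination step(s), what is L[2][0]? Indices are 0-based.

Step 1: pivot at (0,0) is -4.
  row1 ← row1 − (3)·row0  ⇒  L[1][0]=3, U row1=(0, 1, 4, -4)
  row2 ← row2 − (2)·row0  ⇒  L[2][0]=2, U row2=(0, -3, -11, 16)
  row3 ← row3 − (-2)·row0  ⇒  L[3][0]=-2, U row3=(0, -4, -13, 31)

L[2][0] = 2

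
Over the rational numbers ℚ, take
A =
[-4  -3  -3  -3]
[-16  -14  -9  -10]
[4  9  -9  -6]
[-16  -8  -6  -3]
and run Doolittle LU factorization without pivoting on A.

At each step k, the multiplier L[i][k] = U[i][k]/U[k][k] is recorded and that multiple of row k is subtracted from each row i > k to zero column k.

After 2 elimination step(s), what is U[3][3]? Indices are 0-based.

U[3][3] = 13

Step 1: pivot at (0,0) is -4.
  row1 ← row1 − (4)·row0  ⇒  L[1][0]=4, U row1=(0, -2, 3, 2)
  row2 ← row2 − (-1)·row0  ⇒  L[2][0]=-1, U row2=(0, 6, -12, -9)
  row3 ← row3 − (4)·row0  ⇒  L[3][0]=4, U row3=(0, 4, 6, 9)
Step 2: pivot at (1,1) is -2.
  row2 ← row2 − (-3)·row1  ⇒  L[2][1]=-3, U row2=(0, 0, -3, -3)
  row3 ← row3 − (-2)·row1  ⇒  L[3][1]=-2, U row3=(0, 0, 12, 13)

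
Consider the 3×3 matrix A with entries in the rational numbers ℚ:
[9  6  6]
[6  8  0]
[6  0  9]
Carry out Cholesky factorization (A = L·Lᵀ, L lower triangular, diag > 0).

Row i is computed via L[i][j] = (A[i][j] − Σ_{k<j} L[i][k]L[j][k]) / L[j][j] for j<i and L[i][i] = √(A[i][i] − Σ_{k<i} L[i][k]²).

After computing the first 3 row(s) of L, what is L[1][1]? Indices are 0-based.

Step 1: L[0][0] = √(9) = 3.
  L[1][0] = (6) / L[0][0] = 2.
Step 2: L[1][1] = √(4) = 2.
  L[2][0] = (6) / L[0][0] = 2.
  L[2][1] = (-4) / L[1][1] = -2.
Step 3: L[2][2] = √(1) = 1.

L[1][1] = 2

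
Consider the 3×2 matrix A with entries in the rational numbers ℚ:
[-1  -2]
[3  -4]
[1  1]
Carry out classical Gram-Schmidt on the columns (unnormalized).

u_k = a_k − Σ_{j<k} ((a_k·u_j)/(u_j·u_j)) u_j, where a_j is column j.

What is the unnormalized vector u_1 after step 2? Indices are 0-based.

Step 1: u_0 = a_0 = (-1, 3, 1).
Step 2: u_1 = a_1 − (-9/11)·u_0 = (-31/11, -17/11, 20/11).

u_1 = (-31/11, -17/11, 20/11)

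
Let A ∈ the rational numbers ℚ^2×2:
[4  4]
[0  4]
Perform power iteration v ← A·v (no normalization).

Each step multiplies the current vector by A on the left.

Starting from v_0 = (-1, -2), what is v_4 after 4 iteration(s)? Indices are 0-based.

v_4 = (-2304, -512)

v_0 = (-1, -2).
v_1 = A·v_0 = (-12, -8).
v_2 = A·v_1 = (-80, -32).
v_3 = A·v_2 = (-448, -128).
v_4 = A·v_3 = (-2304, -512).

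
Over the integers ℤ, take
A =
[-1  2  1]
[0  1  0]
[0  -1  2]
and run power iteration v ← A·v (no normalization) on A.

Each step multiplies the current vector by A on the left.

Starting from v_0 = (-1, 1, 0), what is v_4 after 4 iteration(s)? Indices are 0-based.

v_0 = (-1, 1, 0).
v_1 = A·v_0 = (3, 1, -1).
v_2 = A·v_1 = (-2, 1, -3).
v_3 = A·v_2 = (1, 1, -7).
v_4 = A·v_3 = (-6, 1, -15).

v_4 = (-6, 1, -15)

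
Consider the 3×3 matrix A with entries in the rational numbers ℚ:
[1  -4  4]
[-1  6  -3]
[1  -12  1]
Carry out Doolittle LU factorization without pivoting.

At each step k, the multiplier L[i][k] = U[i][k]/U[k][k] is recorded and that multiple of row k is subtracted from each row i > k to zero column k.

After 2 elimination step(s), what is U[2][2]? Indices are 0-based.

k=0: U[0][0]=1
  eliminate (1,0): mult=-1, new row 1: (0, 2, 1); set L[1][0]=-1
  eliminate (2,0): mult=1, new row 2: (0, -8, -3); set L[2][0]=1
k=1: U[1][1]=2
  eliminate (2,1): mult=-4, new row 2: (0, 0, 1); set L[2][1]=-4

U[2][2] = 1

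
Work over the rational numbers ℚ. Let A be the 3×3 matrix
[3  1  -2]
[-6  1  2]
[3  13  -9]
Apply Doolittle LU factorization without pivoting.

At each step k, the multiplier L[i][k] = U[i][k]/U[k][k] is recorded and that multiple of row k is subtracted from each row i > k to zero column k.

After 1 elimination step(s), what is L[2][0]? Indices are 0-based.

Step 1: pivot at (0,0) is 3.
  row1 ← row1 − (-2)·row0  ⇒  L[1][0]=-2, U row1=(0, 3, -2)
  row2 ← row2 − (1)·row0  ⇒  L[2][0]=1, U row2=(0, 12, -7)

L[2][0] = 1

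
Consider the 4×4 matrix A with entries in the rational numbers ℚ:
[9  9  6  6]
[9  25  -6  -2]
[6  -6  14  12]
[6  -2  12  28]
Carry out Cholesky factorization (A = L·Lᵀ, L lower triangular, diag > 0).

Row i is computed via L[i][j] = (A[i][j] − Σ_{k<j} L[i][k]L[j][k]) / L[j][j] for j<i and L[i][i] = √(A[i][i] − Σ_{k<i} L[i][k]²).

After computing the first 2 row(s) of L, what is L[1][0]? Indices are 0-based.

L[1][0] = 3

Step 1: L[0][0] = √(9) = 3.
  L[1][0] = (9) / L[0][0] = 3.
Step 2: L[1][1] = √(16) = 4.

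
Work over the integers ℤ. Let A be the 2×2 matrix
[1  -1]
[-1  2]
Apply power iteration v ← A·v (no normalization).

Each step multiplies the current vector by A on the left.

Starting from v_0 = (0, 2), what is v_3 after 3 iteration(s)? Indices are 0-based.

v_3 = (-16, 26)

v_0 = (0, 2).
v_1 = A·v_0 = (-2, 4).
v_2 = A·v_1 = (-6, 10).
v_3 = A·v_2 = (-16, 26).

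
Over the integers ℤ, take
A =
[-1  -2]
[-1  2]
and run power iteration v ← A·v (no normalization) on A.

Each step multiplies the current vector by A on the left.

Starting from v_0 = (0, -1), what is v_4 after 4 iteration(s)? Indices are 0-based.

v_0 = (0, -1).
v_1 = A·v_0 = (2, -2).
v_2 = A·v_1 = (2, -6).
v_3 = A·v_2 = (10, -14).
v_4 = A·v_3 = (18, -38).

v_4 = (18, -38)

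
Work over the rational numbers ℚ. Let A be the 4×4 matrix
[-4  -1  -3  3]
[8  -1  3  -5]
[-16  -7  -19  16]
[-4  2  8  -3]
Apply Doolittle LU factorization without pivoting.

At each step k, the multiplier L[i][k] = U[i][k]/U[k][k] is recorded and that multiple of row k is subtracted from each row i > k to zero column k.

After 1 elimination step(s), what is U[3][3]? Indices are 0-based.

U[3][3] = -6

Step 1: pivot at (0,0) is -4.
  row1 ← row1 − (-2)·row0  ⇒  L[1][0]=-2, U row1=(0, -3, -3, 1)
  row2 ← row2 − (4)·row0  ⇒  L[2][0]=4, U row2=(0, -3, -7, 4)
  row3 ← row3 − (1)·row0  ⇒  L[3][0]=1, U row3=(0, 3, 11, -6)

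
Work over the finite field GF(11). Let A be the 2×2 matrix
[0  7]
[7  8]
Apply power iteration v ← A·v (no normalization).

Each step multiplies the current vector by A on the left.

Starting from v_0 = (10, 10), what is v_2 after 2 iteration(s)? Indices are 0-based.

v_0 = (10, 10).
v_1 = A·v_0 = (4, 7).
v_2 = A·v_1 = (5, 7).

v_2 = (5, 7)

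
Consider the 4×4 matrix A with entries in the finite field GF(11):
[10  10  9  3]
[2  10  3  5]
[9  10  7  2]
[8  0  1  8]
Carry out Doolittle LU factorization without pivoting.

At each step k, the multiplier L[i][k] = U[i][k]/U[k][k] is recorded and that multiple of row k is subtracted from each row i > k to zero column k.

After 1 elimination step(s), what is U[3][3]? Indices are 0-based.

[col 0] pivot 10
  R1 -= 9*R0 → (0, 8, 10, 0)  (L[1][0] := 9)
  R2 -= 2*R0 → (0, 1, 0, 7)  (L[2][0] := 2)
  R3 -= 3*R0 → (0, 3, 7, 10)  (L[3][0] := 3)

U[3][3] = 10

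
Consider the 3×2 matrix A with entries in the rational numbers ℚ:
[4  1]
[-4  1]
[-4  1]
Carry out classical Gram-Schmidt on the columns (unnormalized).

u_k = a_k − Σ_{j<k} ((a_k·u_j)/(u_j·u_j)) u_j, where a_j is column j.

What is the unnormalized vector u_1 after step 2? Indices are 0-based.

Step 1: u_0 = a_0 = (4, -4, -4).
Step 2: u_1 = a_1 − (-1/12)·u_0 = (4/3, 2/3, 2/3).

u_1 = (4/3, 2/3, 2/3)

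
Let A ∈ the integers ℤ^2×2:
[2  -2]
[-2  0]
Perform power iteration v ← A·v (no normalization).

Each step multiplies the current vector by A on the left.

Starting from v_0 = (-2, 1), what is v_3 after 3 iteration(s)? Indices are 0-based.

v_0 = (-2, 1).
v_1 = A·v_0 = (-6, 4).
v_2 = A·v_1 = (-20, 12).
v_3 = A·v_2 = (-64, 40).

v_3 = (-64, 40)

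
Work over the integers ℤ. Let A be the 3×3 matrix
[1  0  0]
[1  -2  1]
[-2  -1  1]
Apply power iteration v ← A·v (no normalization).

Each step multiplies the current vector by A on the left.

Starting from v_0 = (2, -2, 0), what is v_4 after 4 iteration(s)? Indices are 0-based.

v_4 = (2, -30, -22)

v_0 = (2, -2, 0).
v_1 = A·v_0 = (2, 6, -2).
v_2 = A·v_1 = (2, -12, -12).
v_3 = A·v_2 = (2, 14, -4).
v_4 = A·v_3 = (2, -30, -22).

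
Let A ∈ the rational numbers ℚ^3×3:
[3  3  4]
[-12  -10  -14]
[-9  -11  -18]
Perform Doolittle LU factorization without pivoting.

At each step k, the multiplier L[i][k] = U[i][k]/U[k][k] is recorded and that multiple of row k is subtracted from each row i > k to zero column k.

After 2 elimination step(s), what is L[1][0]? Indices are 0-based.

L[1][0] = -4

[col 0] pivot 3
  R1 -= -4*R0 → (0, 2, 2)  (L[1][0] := -4)
  R2 -= -3*R0 → (0, -2, -6)  (L[2][0] := -3)
[col 1] pivot 2
  R2 -= -1*R1 → (0, 0, -4)  (L[2][1] := -1)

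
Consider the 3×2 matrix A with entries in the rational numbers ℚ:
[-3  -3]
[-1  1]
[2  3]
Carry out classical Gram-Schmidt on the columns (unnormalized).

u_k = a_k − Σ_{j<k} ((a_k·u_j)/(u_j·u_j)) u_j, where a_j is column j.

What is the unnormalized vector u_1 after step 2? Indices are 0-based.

u_1 = (0, 2, 1)

Step 1: u_0 = a_0 = (-3, -1, 2).
Step 2: u_1 = a_1 − (1)·u_0 = (0, 2, 1).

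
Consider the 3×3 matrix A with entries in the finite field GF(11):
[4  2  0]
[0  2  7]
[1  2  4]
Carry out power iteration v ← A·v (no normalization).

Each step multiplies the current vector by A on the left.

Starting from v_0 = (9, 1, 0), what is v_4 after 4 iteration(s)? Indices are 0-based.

v_4 = (8, 2, 1)

v_0 = (9, 1, 0).
v_1 = A·v_0 = (5, 2, 0).
v_2 = A·v_1 = (2, 4, 9).
v_3 = A·v_2 = (5, 5, 2).
v_4 = A·v_3 = (8, 2, 1).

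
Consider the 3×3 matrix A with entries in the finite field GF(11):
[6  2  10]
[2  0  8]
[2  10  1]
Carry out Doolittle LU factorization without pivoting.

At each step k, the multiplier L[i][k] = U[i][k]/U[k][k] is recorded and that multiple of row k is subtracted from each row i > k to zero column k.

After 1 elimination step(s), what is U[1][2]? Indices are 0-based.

U[1][2] = 1

[col 0] pivot 6
  R1 -= 4*R0 → (0, 3, 1)  (L[1][0] := 4)
  R2 -= 4*R0 → (0, 2, 5)  (L[2][0] := 4)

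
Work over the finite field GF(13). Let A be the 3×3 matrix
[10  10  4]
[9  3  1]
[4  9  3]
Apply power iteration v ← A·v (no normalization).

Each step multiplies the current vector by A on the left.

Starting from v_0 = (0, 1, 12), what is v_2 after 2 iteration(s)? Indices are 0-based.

v_0 = (0, 1, 12).
v_1 = A·v_0 = (6, 2, 6).
v_2 = A·v_1 = (0, 1, 8).

v_2 = (0, 1, 8)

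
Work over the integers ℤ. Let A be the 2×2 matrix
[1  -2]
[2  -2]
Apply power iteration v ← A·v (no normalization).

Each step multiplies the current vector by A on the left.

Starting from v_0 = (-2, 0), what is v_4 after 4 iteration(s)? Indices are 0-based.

v_4 = (-10, -12)

v_0 = (-2, 0).
v_1 = A·v_0 = (-2, -4).
v_2 = A·v_1 = (6, 4).
v_3 = A·v_2 = (-2, 4).
v_4 = A·v_3 = (-10, -12).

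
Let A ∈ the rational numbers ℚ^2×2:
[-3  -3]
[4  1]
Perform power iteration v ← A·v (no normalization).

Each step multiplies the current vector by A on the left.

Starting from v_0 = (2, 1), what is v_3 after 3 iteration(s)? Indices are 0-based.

v_0 = (2, 1).
v_1 = A·v_0 = (-9, 9).
v_2 = A·v_1 = (0, -27).
v_3 = A·v_2 = (81, -27).

v_3 = (81, -27)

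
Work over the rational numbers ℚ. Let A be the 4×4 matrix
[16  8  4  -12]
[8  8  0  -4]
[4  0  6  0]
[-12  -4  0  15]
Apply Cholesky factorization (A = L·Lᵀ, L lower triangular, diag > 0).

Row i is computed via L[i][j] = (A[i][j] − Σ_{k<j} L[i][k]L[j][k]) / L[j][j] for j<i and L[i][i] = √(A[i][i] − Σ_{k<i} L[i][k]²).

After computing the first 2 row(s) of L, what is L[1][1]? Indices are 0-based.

Step 1: L[0][0] = √(16) = 4.
  L[1][0] = (8) / L[0][0] = 2.
Step 2: L[1][1] = √(4) = 2.

L[1][1] = 2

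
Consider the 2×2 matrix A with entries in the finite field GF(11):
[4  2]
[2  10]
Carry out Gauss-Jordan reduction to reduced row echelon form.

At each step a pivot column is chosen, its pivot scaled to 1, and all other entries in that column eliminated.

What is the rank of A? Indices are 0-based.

rank = 2

pivot(0,0)=4: scale R0 → (1, 6)
  clear (1,0): R1 −= (2)R0 → (0, 9)
pivot(1,1)=9: scale R1 → (0, 1)
  clear (0,1): R0 −= (6)R1 → (1, 0)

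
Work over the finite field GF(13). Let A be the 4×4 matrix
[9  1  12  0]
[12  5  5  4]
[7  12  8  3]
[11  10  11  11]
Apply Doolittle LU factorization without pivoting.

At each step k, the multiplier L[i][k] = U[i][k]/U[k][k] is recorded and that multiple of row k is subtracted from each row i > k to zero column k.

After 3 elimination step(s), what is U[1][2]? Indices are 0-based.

U[1][2] = 2

[col 0] pivot 9
  R1 -= 10*R0 → (0, 8, 2, 4)  (L[1][0] := 10)
  R2 -= 8*R0 → (0, 4, 3, 3)  (L[2][0] := 8)
  R3 -= 7*R0 → (0, 3, 5, 11)  (L[3][0] := 7)
[col 1] pivot 8
  R2 -= 7*R1 → (0, 0, 2, 1)  (L[2][1] := 7)
  R3 -= 2*R1 → (0, 0, 1, 3)  (L[3][1] := 2)
[col 2] pivot 2
  R3 -= 7*R2 → (0, 0, 0, 9)  (L[3][2] := 7)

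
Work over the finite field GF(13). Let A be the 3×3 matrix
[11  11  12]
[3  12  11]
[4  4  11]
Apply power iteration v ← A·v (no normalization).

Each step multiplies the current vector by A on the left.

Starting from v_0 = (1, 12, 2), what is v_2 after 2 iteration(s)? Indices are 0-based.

v_0 = (1, 12, 2).
v_1 = A·v_0 = (11, 0, 9).
v_2 = A·v_1 = (8, 2, 0).

v_2 = (8, 2, 0)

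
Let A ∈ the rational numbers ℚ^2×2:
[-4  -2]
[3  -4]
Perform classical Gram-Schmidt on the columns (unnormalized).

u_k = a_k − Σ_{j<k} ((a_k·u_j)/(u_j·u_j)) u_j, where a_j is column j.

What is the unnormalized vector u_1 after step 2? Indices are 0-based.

Step 1: u_0 = a_0 = (-4, 3).
Step 2: u_1 = a_1 − (-4/25)·u_0 = (-66/25, -88/25).

u_1 = (-66/25, -88/25)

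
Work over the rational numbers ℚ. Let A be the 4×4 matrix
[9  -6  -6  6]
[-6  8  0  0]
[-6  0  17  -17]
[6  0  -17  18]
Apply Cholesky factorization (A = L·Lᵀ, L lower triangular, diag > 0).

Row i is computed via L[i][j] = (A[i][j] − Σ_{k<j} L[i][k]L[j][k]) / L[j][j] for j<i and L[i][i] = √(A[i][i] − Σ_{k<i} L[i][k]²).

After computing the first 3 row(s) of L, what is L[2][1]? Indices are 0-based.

Step 1: L[0][0] = √(9) = 3.
  L[1][0] = (-6) / L[0][0] = -2.
Step 2: L[1][1] = √(4) = 2.
  L[2][0] = (-6) / L[0][0] = -2.
  L[2][1] = (-4) / L[1][1] = -2.
Step 3: L[2][2] = √(9) = 3.

L[2][1] = -2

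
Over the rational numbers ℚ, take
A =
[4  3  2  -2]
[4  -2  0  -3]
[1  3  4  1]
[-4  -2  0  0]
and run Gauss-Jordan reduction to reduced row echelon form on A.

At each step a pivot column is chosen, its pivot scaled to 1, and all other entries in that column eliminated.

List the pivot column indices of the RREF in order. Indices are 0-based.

pivot columns: 0, 1, 2, 3

pivot(0,0)=4: scale R0 → (1, 3/4, 1/2, -1/2)
  clear (1,0): R1 −= (4)R0 → (0, -5, -2, -1)
  clear (2,0): R2 −= (1)R0 → (0, 9/4, 7/2, 3/2)
  clear (3,0): R3 −= (-4)R0 → (0, 1, 2, -2)
pivot(1,1)=-5: scale R1 → (0, 1, 2/5, 1/5)
  clear (0,1): R0 −= (3/4)R1 → (1, 0, 1/5, -13/20)
  clear (2,1): R2 −= (9/4)R1 → (0, 0, 13/5, 21/20)
  clear (3,1): R3 −= (1)R1 → (0, 0, 8/5, -11/5)
pivot(2,2)=13/5: scale R2 → (0, 0, 1, 21/52)
  clear (0,2): R0 −= (1/5)R2 → (1, 0, 0, -19/26)
  clear (1,2): R1 −= (2/5)R2 → (0, 1, 0, 1/26)
  clear (3,2): R3 −= (8/5)R2 → (0, 0, 0, -37/13)
pivot(3,3)=-37/13: scale R3 → (0, 0, 0, 1)
  clear (0,3): R0 −= (-19/26)R3 → (1, 0, 0, 0)
  clear (1,3): R1 −= (1/26)R3 → (0, 1, 0, 0)
  clear (2,3): R2 −= (21/52)R3 → (0, 0, 1, 0)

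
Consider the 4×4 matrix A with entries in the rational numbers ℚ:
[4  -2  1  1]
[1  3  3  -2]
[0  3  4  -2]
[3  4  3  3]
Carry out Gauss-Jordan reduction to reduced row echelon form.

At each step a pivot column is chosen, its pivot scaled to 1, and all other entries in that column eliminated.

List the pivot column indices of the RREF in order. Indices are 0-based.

pivot(0,0)=4: scale R0 → (1, -1/2, 1/4, 1/4)
  clear (1,0): R1 −= (1)R0 → (0, 7/2, 11/4, -9/4)
  clear (3,0): R3 −= (3)R0 → (0, 11/2, 9/4, 9/4)
pivot(1,1)=7/2: scale R1 → (0, 1, 11/14, -9/14)
  clear (0,1): R0 −= (-1/2)R1 → (1, 0, 9/14, -1/14)
  clear (2,1): R2 −= (3)R1 → (0, 0, 23/14, -1/14)
  clear (3,1): R3 −= (11/2)R1 → (0, 0, -29/14, 81/14)
pivot(2,2)=23/14: scale R2 → (0, 0, 1, -1/23)
  clear (0,2): R0 −= (9/14)R2 → (1, 0, 0, -1/23)
  clear (1,2): R1 −= (11/14)R2 → (0, 1, 0, -14/23)
  clear (3,2): R3 −= (-29/14)R2 → (0, 0, 0, 131/23)
pivot(3,3)=131/23: scale R3 → (0, 0, 0, 1)
  clear (0,3): R0 −= (-1/23)R3 → (1, 0, 0, 0)
  clear (1,3): R1 −= (-14/23)R3 → (0, 1, 0, 0)
  clear (2,3): R2 −= (-1/23)R3 → (0, 0, 1, 0)

pivot columns: 0, 1, 2, 3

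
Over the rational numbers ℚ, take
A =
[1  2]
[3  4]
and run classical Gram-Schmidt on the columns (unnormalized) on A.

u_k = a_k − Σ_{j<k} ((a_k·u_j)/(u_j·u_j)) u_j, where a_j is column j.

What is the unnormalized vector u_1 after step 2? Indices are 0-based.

u_1 = (3/5, -1/5)

Step 1: u_0 = a_0 = (1, 3).
Step 2: u_1 = a_1 − (7/5)·u_0 = (3/5, -1/5).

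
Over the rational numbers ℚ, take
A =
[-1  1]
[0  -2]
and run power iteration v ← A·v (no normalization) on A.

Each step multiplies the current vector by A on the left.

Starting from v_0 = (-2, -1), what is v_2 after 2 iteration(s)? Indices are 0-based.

v_2 = (1, -4)

v_0 = (-2, -1).
v_1 = A·v_0 = (1, 2).
v_2 = A·v_1 = (1, -4).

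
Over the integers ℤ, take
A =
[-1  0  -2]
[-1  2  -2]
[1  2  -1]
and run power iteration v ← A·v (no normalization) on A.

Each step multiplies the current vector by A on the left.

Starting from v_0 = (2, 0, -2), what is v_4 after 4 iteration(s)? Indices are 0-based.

v_4 = (42, 30, 18)

v_0 = (2, 0, -2).
v_1 = A·v_0 = (2, 2, 4).
v_2 = A·v_1 = (-10, -6, 2).
v_3 = A·v_2 = (6, -6, -24).
v_4 = A·v_3 = (42, 30, 18).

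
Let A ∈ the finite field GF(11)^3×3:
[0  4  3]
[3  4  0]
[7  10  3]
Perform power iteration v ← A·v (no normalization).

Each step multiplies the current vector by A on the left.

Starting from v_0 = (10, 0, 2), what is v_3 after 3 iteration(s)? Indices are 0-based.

v_3 = (7, 1, 4)

v_0 = (10, 0, 2).
v_1 = A·v_0 = (6, 8, 10).
v_2 = A·v_1 = (7, 6, 9).
v_3 = A·v_2 = (7, 1, 4).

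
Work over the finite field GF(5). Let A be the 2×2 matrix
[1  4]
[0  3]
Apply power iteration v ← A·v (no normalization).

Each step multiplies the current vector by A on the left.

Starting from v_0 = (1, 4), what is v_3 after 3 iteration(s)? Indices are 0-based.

v_0 = (1, 4).
v_1 = A·v_0 = (2, 2).
v_2 = A·v_1 = (0, 1).
v_3 = A·v_2 = (4, 3).

v_3 = (4, 3)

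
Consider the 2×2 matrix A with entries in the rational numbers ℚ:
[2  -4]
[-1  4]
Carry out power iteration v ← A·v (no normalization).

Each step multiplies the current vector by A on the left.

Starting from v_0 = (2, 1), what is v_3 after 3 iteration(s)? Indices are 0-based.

v_0 = (2, 1).
v_1 = A·v_0 = (0, 2).
v_2 = A·v_1 = (-8, 8).
v_3 = A·v_2 = (-48, 40).

v_3 = (-48, 40)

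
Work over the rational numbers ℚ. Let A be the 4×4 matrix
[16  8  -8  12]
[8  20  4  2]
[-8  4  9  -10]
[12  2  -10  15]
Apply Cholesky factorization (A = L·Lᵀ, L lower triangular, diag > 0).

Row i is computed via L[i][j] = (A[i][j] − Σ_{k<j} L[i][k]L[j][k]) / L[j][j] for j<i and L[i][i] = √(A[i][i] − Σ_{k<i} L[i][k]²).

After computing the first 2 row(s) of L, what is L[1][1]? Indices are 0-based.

L[1][1] = 4

Step 1: L[0][0] = √(16) = 4.
  L[1][0] = (8) / L[0][0] = 2.
Step 2: L[1][1] = √(16) = 4.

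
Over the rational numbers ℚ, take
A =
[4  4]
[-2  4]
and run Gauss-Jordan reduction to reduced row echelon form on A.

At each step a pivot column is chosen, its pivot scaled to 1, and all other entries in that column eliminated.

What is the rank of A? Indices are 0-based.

rank = 2

pivot(0,0)=4: scale R0 → (1, 1)
  clear (1,0): R1 −= (-2)R0 → (0, 6)
pivot(1,1)=6: scale R1 → (0, 1)
  clear (0,1): R0 −= (1)R1 → (1, 0)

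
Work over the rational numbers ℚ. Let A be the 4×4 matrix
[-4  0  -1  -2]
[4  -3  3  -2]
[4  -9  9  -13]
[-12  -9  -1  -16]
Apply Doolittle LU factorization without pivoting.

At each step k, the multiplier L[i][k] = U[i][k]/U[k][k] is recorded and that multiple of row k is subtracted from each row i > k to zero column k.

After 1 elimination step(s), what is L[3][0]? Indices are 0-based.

L[3][0] = 3

Step 1: pivot at (0,0) is -4.
  row1 ← row1 − (-1)·row0  ⇒  L[1][0]=-1, U row1=(0, -3, 2, -4)
  row2 ← row2 − (-1)·row0  ⇒  L[2][0]=-1, U row2=(0, -9, 8, -15)
  row3 ← row3 − (3)·row0  ⇒  L[3][0]=3, U row3=(0, -9, 2, -10)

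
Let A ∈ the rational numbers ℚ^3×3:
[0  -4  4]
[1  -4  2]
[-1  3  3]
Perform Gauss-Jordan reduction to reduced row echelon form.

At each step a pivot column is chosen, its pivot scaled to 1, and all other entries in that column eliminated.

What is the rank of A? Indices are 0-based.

rank = 3

step 1: exchange rows 0,1
step 1: normalize row 0 (÷1) = (1, -4, 2)
  row 2: subtract -1×row0 = (0, -1, 5)
step 2: normalize row 1 (÷-4) = (0, 1, -1)
  row 0: subtract -4×row1 = (1, 0, -2)
  row 2: subtract -1×row1 = (0, 0, 4)
step 3: normalize row 2 (÷4) = (0, 0, 1)
  row 0: subtract -2×row2 = (1, 0, 0)
  row 1: subtract -1×row2 = (0, 1, 0)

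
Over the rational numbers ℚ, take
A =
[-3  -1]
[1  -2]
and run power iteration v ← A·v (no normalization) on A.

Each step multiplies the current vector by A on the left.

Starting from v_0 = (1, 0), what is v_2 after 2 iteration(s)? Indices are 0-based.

v_2 = (8, -5)

v_0 = (1, 0).
v_1 = A·v_0 = (-3, 1).
v_2 = A·v_1 = (8, -5).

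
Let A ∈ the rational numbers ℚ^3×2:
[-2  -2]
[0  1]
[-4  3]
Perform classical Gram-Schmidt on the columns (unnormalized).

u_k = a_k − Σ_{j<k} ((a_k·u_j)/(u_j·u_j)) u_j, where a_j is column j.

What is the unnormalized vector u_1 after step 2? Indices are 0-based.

Step 1: u_0 = a_0 = (-2, 0, -4).
Step 2: u_1 = a_1 − (-2/5)·u_0 = (-14/5, 1, 7/5).

u_1 = (-14/5, 1, 7/5)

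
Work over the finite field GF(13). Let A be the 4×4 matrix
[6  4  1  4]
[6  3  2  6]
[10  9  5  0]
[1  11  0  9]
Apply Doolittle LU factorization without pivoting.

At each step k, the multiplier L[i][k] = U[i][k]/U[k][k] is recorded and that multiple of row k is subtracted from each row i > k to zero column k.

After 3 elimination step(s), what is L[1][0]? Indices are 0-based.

L[1][0] = 1

k=0: U[0][0]=6
  eliminate (1,0): mult=1, new row 1: (0, 12, 1, 2); set L[1][0]=1
  eliminate (2,0): mult=6, new row 2: (0, 11, 12, 2); set L[2][0]=6
  eliminate (3,0): mult=11, new row 3: (0, 6, 2, 4); set L[3][0]=11
k=1: U[1][1]=12
  eliminate (2,1): mult=2, new row 2: (0, 0, 10, 11); set L[2][1]=2
  eliminate (3,1): mult=7, new row 3: (0, 0, 8, 3); set L[3][1]=7
k=2: U[2][2]=10
  eliminate (3,2): mult=6, new row 3: (0, 0, 0, 2); set L[3][2]=6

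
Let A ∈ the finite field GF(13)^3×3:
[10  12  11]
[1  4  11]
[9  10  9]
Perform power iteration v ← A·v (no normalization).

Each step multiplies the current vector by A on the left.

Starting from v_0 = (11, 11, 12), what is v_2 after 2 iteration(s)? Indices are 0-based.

v_0 = (11, 11, 12).
v_1 = A·v_0 = (10, 5, 5).
v_2 = A·v_1 = (7, 7, 3).

v_2 = (7, 7, 3)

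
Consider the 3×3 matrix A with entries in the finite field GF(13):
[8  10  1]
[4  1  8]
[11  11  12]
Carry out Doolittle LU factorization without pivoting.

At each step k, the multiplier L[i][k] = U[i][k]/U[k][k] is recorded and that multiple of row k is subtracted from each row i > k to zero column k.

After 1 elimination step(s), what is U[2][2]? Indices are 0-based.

[col 0] pivot 8
  R1 -= 7*R0 → (0, 9, 1)  (L[1][0] := 7)
  R2 -= 3*R0 → (0, 7, 9)  (L[2][0] := 3)

U[2][2] = 9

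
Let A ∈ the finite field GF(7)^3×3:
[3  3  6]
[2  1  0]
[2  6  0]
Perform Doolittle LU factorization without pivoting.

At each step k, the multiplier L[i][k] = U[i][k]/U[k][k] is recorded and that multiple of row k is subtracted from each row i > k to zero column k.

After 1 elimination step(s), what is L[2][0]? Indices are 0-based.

L[2][0] = 3

[col 0] pivot 3
  R1 -= 3*R0 → (0, 6, 3)  (L[1][0] := 3)
  R2 -= 3*R0 → (0, 4, 3)  (L[2][0] := 3)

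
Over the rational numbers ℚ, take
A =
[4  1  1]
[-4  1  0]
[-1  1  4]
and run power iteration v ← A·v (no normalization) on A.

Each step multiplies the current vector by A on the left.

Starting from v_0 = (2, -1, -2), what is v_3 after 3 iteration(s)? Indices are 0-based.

v_3 = (-87, -29, -261)

v_0 = (2, -1, -2).
v_1 = A·v_0 = (5, -9, -11).
v_2 = A·v_1 = (0, -29, -58).
v_3 = A·v_2 = (-87, -29, -261).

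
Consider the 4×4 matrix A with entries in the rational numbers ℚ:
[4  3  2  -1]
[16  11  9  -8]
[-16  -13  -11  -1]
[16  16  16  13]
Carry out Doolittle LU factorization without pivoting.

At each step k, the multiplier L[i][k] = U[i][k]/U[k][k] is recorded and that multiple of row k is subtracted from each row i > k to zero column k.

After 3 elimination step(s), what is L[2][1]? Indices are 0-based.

L[2][1] = 1

Step 1: pivot at (0,0) is 4.
  row1 ← row1 − (4)·row0  ⇒  L[1][0]=4, U row1=(0, -1, 1, -4)
  row2 ← row2 − (-4)·row0  ⇒  L[2][0]=-4, U row2=(0, -1, -3, -5)
  row3 ← row3 − (4)·row0  ⇒  L[3][0]=4, U row3=(0, 4, 8, 17)
Step 2: pivot at (1,1) is -1.
  row2 ← row2 − (1)·row1  ⇒  L[2][1]=1, U row2=(0, 0, -4, -1)
  row3 ← row3 − (-4)·row1  ⇒  L[3][1]=-4, U row3=(0, 0, 12, 1)
Step 3: pivot at (2,2) is -4.
  row3 ← row3 − (-3)·row2  ⇒  L[3][2]=-3, U row3=(0, 0, 0, -2)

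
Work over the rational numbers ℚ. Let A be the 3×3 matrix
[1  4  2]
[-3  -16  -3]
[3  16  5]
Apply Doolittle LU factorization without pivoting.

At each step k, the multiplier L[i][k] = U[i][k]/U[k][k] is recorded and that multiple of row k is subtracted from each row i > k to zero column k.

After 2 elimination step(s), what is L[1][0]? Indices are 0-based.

L[1][0] = -3

k=0: U[0][0]=1
  eliminate (1,0): mult=-3, new row 1: (0, -4, 3); set L[1][0]=-3
  eliminate (2,0): mult=3, new row 2: (0, 4, -1); set L[2][0]=3
k=1: U[1][1]=-4
  eliminate (2,1): mult=-1, new row 2: (0, 0, 2); set L[2][1]=-1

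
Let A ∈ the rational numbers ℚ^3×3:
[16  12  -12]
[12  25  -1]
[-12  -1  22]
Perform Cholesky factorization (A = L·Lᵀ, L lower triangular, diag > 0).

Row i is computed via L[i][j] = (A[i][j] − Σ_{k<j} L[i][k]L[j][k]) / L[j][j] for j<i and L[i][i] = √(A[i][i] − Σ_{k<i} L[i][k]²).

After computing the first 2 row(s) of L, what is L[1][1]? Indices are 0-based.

L[1][1] = 4

Step 1: L[0][0] = √(16) = 4.
  L[1][0] = (12) / L[0][0] = 3.
Step 2: L[1][1] = √(16) = 4.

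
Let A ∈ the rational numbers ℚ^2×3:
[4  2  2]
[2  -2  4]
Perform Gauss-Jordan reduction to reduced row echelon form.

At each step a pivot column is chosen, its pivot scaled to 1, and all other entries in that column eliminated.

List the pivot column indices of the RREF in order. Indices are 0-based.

[1] R0 /= 4  ⇒  (1, 1/2, 1/2)
     R1 -= 2·R0  ⇒  (0, -3, 3)
[2] R1 /= -3  ⇒  (0, 1, -1)
     R0 -= 1/2·R1  ⇒  (1, 0, 1)

pivot columns: 0, 1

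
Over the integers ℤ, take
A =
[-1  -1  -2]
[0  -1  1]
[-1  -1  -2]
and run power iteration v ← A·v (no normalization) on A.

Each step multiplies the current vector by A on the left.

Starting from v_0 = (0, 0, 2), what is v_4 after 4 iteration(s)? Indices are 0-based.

v_4 = (56, -40, 56)

v_0 = (0, 0, 2).
v_1 = A·v_0 = (-4, 2, -4).
v_2 = A·v_1 = (10, -6, 10).
v_3 = A·v_2 = (-24, 16, -24).
v_4 = A·v_3 = (56, -40, 56).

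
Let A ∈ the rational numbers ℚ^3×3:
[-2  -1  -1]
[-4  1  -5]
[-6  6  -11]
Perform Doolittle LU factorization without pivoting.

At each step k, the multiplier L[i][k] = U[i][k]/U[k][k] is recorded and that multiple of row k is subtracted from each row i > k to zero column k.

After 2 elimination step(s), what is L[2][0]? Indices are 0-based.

Step 1: pivot at (0,0) is -2.
  row1 ← row1 − (2)·row0  ⇒  L[1][0]=2, U row1=(0, 3, -3)
  row2 ← row2 − (3)·row0  ⇒  L[2][0]=3, U row2=(0, 9, -8)
Step 2: pivot at (1,1) is 3.
  row2 ← row2 − (3)·row1  ⇒  L[2][1]=3, U row2=(0, 0, 1)

L[2][0] = 3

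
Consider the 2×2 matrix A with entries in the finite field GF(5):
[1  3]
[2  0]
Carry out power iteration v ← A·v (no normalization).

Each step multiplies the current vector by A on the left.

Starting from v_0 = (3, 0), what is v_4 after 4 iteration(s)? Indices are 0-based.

v_0 = (3, 0).
v_1 = A·v_0 = (3, 1).
v_2 = A·v_1 = (1, 1).
v_3 = A·v_2 = (4, 2).
v_4 = A·v_3 = (0, 3).

v_4 = (0, 3)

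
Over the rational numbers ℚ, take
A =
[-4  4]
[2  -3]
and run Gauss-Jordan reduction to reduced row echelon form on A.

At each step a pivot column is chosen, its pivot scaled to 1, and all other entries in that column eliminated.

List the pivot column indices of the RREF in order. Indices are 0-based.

step 1: normalize row 0 (÷-4) = (1, -1)
  row 1: subtract 2×row0 = (0, -1)
step 2: normalize row 1 (÷-1) = (0, 1)
  row 0: subtract -1×row1 = (1, 0)

pivot columns: 0, 1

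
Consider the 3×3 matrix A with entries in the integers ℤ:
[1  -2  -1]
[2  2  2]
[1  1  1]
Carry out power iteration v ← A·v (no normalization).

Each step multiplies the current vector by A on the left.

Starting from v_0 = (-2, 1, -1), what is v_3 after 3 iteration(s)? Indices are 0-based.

v_0 = (-2, 1, -1).
v_1 = A·v_0 = (-3, -4, -2).
v_2 = A·v_1 = (7, -18, -9).
v_3 = A·v_2 = (52, -40, -20).

v_3 = (52, -40, -20)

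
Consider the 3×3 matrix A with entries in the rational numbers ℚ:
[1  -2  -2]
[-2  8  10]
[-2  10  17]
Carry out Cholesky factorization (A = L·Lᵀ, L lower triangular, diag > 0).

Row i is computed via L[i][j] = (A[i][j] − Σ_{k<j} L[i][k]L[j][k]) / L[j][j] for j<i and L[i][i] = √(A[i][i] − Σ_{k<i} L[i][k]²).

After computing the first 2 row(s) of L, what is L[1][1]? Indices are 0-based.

Step 1: L[0][0] = √(1) = 1.
  L[1][0] = (-2) / L[0][0] = -2.
Step 2: L[1][1] = √(4) = 2.

L[1][1] = 2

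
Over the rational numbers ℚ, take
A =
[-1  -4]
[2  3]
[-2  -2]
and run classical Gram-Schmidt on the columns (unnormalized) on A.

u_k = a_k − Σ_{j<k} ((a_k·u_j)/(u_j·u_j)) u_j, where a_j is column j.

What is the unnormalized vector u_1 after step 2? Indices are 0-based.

u_1 = (-22/9, -1/9, 10/9)

Step 1: u_0 = a_0 = (-1, 2, -2).
Step 2: u_1 = a_1 − (14/9)·u_0 = (-22/9, -1/9, 10/9).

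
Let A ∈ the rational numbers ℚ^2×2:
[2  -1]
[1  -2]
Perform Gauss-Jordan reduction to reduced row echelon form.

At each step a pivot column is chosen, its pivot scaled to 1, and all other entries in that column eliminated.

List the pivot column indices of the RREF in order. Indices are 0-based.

pivot columns: 0, 1

pivot(0,0)=2: scale R0 → (1, -1/2)
  clear (1,0): R1 −= (1)R0 → (0, -3/2)
pivot(1,1)=-3/2: scale R1 → (0, 1)
  clear (0,1): R0 −= (-1/2)R1 → (1, 0)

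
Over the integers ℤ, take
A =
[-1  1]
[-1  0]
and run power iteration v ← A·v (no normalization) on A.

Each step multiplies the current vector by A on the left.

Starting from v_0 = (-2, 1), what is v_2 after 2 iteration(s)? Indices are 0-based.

v_0 = (-2, 1).
v_1 = A·v_0 = (3, 2).
v_2 = A·v_1 = (-1, -3).

v_2 = (-1, -3)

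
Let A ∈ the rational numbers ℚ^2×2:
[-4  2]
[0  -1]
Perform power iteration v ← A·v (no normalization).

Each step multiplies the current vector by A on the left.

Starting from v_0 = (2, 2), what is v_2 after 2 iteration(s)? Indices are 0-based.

v_0 = (2, 2).
v_1 = A·v_0 = (-4, -2).
v_2 = A·v_1 = (12, 2).

v_2 = (12, 2)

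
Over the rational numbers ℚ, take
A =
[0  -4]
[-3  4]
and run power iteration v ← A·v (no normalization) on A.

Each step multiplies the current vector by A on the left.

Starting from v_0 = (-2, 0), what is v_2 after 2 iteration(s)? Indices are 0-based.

v_0 = (-2, 0).
v_1 = A·v_0 = (0, 6).
v_2 = A·v_1 = (-24, 24).

v_2 = (-24, 24)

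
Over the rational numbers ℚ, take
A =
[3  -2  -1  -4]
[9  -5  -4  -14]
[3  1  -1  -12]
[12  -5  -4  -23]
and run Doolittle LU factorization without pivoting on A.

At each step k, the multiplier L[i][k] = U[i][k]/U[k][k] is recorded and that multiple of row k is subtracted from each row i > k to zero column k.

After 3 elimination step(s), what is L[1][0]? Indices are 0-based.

L[1][0] = 3

[col 0] pivot 3
  R1 -= 3*R0 → (0, 1, -1, -2)  (L[1][0] := 3)
  R2 -= 1*R0 → (0, 3, 0, -8)  (L[2][0] := 1)
  R3 -= 4*R0 → (0, 3, 0, -7)  (L[3][0] := 4)
[col 1] pivot 1
  R2 -= 3*R1 → (0, 0, 3, -2)  (L[2][1] := 3)
  R3 -= 3*R1 → (0, 0, 3, -1)  (L[3][1] := 3)
[col 2] pivot 3
  R3 -= 1*R2 → (0, 0, 0, 1)  (L[3][2] := 1)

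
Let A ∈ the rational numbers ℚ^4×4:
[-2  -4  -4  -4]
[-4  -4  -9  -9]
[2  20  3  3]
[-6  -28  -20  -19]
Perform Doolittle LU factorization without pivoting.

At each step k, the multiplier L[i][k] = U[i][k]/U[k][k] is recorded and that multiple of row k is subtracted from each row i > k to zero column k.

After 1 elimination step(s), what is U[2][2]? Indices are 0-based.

Step 1: pivot at (0,0) is -2.
  row1 ← row1 − (2)·row0  ⇒  L[1][0]=2, U row1=(0, 4, -1, -1)
  row2 ← row2 − (-1)·row0  ⇒  L[2][0]=-1, U row2=(0, 16, -1, -1)
  row3 ← row3 − (3)·row0  ⇒  L[3][0]=3, U row3=(0, -16, -8, -7)

U[2][2] = -1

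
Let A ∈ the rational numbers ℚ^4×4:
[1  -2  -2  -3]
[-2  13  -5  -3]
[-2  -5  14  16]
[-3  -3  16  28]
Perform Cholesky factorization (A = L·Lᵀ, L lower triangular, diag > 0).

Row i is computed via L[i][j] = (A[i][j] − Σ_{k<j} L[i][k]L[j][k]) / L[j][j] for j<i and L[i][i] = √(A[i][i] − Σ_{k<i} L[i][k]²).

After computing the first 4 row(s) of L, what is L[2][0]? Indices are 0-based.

Step 1: L[0][0] = √(1) = 1.
  L[1][0] = (-2) / L[0][0] = -2.
Step 2: L[1][1] = √(9) = 3.
  L[2][0] = (-2) / L[0][0] = -2.
  L[2][1] = (-9) / L[1][1] = -3.
Step 3: L[2][2] = √(1) = 1.
  L[3][0] = (-3) / L[0][0] = -3.
  L[3][1] = (-9) / L[1][1] = -3.
  L[3][2] = (1) / L[2][2] = 1.
Step 4: L[3][3] = √(9) = 3.

L[2][0] = -2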